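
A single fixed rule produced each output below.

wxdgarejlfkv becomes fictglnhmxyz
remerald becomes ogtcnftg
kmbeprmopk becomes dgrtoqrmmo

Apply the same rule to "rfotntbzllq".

In each case the input is transformed by: move the first 2 characters to the end (rotate left by 2), then shift every letter 2 places forward in the alphabet (wrapping around).
For "rfotntbzllq", step one produces "otntbzllqrf"; step two turns that into "qvpvdbnnsth".

qvpvdbnnsth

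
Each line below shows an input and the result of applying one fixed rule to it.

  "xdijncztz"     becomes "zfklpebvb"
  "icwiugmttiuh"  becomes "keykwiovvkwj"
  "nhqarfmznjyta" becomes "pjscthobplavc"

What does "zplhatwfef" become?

What's happening: shift every letter 2 places forward in the alphabet (wrapping around).
For "zplhatwfef" the result is "brnjcvyhgh".

brnjcvyhgh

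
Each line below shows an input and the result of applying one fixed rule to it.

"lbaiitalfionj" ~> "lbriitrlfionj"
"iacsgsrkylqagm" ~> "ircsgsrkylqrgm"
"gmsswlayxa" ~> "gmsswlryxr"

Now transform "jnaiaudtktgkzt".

jnrirudtktgkzt

Looking at the pairs, the operation is to replace every "a" with "r".
Applying that to "jnaiaudtktgkzt" gives "jnrirudtktgkzt".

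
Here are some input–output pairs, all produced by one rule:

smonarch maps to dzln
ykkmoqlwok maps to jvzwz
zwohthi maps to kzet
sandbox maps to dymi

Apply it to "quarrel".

In each case the input is transformed by: keep every other character starting from the first (positions 1st, 3rd, 5th, ...), then shift every letter 11 places forward in the alphabet (wrapping around).
Working it through for "quarrel": intermediate "qarl", final "blcw".

blcw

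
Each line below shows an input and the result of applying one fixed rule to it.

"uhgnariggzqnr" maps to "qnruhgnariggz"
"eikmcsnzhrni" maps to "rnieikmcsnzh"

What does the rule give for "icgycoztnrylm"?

The transformation: move the last 3 characters to the front (rotate right by 3).
"icgycoztnrylm" → "ylmicgycoztnr".

ylmicgycoztnr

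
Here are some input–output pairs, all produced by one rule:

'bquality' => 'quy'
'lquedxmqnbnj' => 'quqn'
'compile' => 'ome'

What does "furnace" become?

The rule is to swap each adjacent pair of characters (1↔2, 3↔4, ...), then keep one character in every 3, starting at position 1 (positions 1st, 4th, 7th, ...).
Doing the same to "furnace": "ure".

ure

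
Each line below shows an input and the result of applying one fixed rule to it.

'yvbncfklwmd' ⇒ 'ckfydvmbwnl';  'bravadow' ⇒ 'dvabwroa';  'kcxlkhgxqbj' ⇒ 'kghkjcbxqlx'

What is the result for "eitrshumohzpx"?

hmuexiptzrhso

Looking at the pairs, the operation is to take characters alternately from the front and the back (1st, last, 2nd, 2nd-last, ...), then move the last 3 characters to the front (rotate right by 3).
So "eitrshumohzpx" becomes "hmuexiptzrhso".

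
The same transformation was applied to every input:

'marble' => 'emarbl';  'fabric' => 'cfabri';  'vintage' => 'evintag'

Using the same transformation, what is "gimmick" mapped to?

Each output is the input with this applied: move the last character to the front.
"gimmick" → "kgimmic".

kgimmic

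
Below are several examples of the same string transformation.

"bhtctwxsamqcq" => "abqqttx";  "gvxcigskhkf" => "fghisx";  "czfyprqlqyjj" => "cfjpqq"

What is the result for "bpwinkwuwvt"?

bntwww

Each output is the input with this applied: keep every other character starting from the first (positions 1st, 3rd, 5th, ...), then sort the characters into alphabetical order.
"bpwinkwuwvt" → "bwnwwt" → "bntwww".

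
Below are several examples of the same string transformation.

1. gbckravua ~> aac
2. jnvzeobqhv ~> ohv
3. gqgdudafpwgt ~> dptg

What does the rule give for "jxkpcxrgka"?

What's happening: keep one character in every 3, starting at position 3 (positions 3rd, 6th, 9th, ...), then move the first character to the end.
For "jxkpcxrgka", step one produces "kxk"; step two turns that into "xkk".
(Check on "jnvzeobqhv": → "voh" → "ohv" ✓)

xkk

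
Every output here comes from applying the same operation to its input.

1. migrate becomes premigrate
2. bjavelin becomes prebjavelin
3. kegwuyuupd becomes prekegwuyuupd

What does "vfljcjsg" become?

The rule is to prepend "pre".
So "vfljcjsg" becomes "prevfljcjsg".

prevfljcjsg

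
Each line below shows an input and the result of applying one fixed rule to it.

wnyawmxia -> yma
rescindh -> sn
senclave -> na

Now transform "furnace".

rc

The pattern: keep one character in every 3, starting at position 3 (positions 3rd, 6th, 9th, ...).
On "furnace" that produces "rc".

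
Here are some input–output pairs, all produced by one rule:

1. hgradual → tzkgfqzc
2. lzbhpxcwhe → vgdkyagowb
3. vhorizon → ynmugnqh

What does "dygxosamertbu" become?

The rule is to move the last 3 characters to the front (rotate right by 3), then shift every letter 1 place backward in the alphabet (wrapping around).
On "dygxosamertbu": the first step gives "tbudygxosamer", and the second then gives "satcxfwnrzldq".
(Check on "hgradual": → "ualhgrad" → "tzkgfqzc" ✓)

satcxfwnrzldq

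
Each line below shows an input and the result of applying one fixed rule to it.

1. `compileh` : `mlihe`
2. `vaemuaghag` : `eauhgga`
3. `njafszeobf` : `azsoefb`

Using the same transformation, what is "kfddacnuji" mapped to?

dcaunij

What's happening: swap each adjacent pair of characters (1↔2, 3↔4, ...), then delete the first 3 characters.
On "kfddacnuji": the first step gives "fkddcaunij", and the second then gives "dcaunij".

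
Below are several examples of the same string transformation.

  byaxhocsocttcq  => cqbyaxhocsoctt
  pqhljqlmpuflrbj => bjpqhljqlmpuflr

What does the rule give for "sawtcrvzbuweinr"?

nrsawtcrvzbuwei

Rule — move the last 2 characters to the front (rotate right by 2).
For "sawtcrvzbuweinr" the result is "nrsawtcrvzbuwei".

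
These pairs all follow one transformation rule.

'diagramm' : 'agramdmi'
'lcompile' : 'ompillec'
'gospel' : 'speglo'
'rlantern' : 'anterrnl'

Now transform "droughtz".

oughtdzr

Rule — swap the first and last characters, then move the first 2 characters to the end (rotate left by 2).
Working it through for "droughtz": intermediate "zroughtd", final "oughtdzr".
(Check on "rlantern": → "nlanterr" → "anterrnl" ✓)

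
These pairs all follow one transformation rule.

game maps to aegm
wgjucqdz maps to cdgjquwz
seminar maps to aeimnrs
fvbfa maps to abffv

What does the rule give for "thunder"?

dehnrtu

What's happening: sort the characters into alphabetical order.
On "thunder" that produces "dehnrtu".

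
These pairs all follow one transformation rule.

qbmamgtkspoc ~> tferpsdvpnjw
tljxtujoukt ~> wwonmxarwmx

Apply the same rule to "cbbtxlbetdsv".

Rule — shift every letter 3 places forward in the alphabet (wrapping around), then take characters alternately from the front and the back (1st, last, 2nd, 2nd-last, ...).
For "cbbtxlbetdsv" the result is "fyevegwwahoe".
(Check on "tljxtujoukt": → "womawxmrxnw" → "wwonmxarwmx" ✓)

fyevegwwahoe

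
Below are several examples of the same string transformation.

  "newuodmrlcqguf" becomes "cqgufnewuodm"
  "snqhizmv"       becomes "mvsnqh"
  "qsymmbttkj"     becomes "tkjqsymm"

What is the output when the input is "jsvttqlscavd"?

cavdjsvttq

Looking at the pairs, the operation is to swap the front and back halves of the string, then delete the first 2 characters.
Working it through for "jsvttqlscavd": intermediate "lscavdjsvttq", final "cavdjsvttq".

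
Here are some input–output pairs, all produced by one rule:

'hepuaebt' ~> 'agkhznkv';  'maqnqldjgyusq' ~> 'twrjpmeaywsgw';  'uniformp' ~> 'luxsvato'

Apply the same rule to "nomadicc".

Rule — shift every letter 6 places forward in the alphabet (wrapping around), then move the first 3 characters to the end (rotate left by 3).
Applying both steps to "nomadicc": "tusgjoii", then "gjoiitus".

gjoiitus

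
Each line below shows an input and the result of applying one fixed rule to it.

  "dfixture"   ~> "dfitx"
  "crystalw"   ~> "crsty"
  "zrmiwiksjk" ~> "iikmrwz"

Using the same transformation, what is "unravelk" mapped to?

The rule is to delete the last 3 characters, then sort the characters into alphabetical order.
Applying both steps to "unravelk": "unrav", then "anruv".

anruv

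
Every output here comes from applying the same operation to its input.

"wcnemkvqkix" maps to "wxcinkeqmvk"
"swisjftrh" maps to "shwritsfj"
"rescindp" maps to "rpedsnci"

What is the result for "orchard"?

The rule is to take characters alternately from the front and the back (1st, last, 2nd, 2nd-last, ...).
On "orchard" that produces "odrrcah".

odrrcah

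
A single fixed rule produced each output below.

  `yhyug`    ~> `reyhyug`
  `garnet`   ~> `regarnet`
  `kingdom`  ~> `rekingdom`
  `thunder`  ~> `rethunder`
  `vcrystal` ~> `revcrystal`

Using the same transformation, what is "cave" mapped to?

recave

Each output is the input with this applied: prepend "re".
So "cave" becomes "recave".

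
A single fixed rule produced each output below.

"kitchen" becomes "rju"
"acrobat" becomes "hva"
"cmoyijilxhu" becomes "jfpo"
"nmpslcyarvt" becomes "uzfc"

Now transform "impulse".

The pattern: keep one character in every 3, starting at position 1 (positions 1st, 4th, 7th, ...), then shift every letter 7 places forward in the alphabet (wrapping around).
Applying both steps to "impulse": "iue", then "pbl".

pbl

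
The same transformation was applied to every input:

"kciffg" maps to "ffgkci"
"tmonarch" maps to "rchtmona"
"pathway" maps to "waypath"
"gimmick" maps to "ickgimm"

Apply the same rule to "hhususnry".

What's happening: move the last 3 characters to the front (rotate right by 3).
"hhususnry" → "nryhhusus".

nryhhusus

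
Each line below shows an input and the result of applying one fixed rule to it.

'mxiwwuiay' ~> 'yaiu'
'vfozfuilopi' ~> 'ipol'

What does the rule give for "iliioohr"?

Rule — reverse the string, then keep only the first 4 characters.
So "iliioohr" becomes "rhoo".

rhoo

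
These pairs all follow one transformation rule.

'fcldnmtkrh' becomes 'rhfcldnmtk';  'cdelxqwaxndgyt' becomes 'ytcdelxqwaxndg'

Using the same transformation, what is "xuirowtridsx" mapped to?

Each output is the input with this applied: move the last 2 characters to the front (rotate right by 2).
So "xuirowtridsx" becomes "sxxuirowtrid".

sxxuirowtrid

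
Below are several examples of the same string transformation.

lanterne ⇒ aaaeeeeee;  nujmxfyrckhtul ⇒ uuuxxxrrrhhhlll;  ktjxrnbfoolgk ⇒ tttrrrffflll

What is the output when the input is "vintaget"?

iiiaaattt

What's happening: keep one character in every 3, starting at position 2 (positions 2nd, 5th, 8th, ...), then repeat every character 3 times.
For "vintaget" the result is "iiiaaattt".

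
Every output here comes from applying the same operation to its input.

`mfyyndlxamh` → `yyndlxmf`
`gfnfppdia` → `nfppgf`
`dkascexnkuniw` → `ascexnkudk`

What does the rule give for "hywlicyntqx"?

wlicynhy

Looking at the pairs, the operation is to delete the last 3 characters, then move the first 2 characters to the end (rotate left by 2).
Starting from "hywlicyntqx": after the first operation, "hywlicyn"; after the second, "wlicynhy".
(Check on "mfyyndlxamh": → "mfyyndlx" → "yyndlxmf" ✓)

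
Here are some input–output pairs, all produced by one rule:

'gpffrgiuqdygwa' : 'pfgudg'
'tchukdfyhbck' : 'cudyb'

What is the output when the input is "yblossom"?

The transformation: keep every other character starting from the second (positions 2nd, 4th, 6th, ...), then delete the last character.
Working it through for "yblossom": intermediate "bosm", final "bos".
(Check on "gpffrgiuqdygwa": → "pfgudga" → "pfgudg" ✓)

bos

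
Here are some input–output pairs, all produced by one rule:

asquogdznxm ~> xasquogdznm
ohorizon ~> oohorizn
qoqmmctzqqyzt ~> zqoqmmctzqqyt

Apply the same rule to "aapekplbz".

Rule — move the last character to the front, then swap the first and last characters.
Starting from "aapekplbz": after the first operation, "zaapekplb"; after the second, "baapekplz".

baapekplz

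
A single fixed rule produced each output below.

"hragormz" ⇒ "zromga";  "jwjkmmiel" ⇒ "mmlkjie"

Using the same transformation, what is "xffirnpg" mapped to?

Rule — delete the first 2 characters, then sort the characters into reverse alphabetical order.
On "xffirnpg": the first step gives "firnpg", and the second then gives "rpnigf".

rpnigf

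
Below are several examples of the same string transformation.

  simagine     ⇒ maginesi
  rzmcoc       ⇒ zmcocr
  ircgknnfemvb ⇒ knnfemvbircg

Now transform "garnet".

Rule — swap the front and back halves of the string, then move the last 2 characters to the front (rotate right by 2).
Working it through for "garnet": intermediate "netgar", final "arnetg".

arnetg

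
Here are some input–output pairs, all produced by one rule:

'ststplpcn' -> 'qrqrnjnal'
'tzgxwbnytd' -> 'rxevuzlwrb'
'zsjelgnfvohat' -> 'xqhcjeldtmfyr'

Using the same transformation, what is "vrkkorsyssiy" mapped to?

The rule is to shift every letter 2 places backward in the alphabet (wrapping around).
So "vrkkorsyssiy" becomes "tpiimpqwqqgw".

tpiimpqwqqgw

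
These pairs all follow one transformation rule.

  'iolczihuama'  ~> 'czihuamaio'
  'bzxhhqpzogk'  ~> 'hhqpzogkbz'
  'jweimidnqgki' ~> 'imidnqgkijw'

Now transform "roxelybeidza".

Looking at the pairs, the operation is to move the first 2 characters to the end (rotate left by 2), then delete the first character.
For "roxelybeidza" the result is "elybeidzaro".

elybeidzaro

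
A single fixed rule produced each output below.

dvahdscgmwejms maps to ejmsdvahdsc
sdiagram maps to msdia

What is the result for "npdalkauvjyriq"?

yriqnpdalka

The rule is to swap the front and back halves of the string, then delete the first 3 characters.
Applying both steps to "npdalkauvjyriq": "uvjyriqnpdalka", then "yriqnpdalka".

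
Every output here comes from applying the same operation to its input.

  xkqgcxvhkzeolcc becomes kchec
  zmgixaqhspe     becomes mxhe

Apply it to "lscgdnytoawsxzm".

In each case the input is transformed by: keep one character in every 3, starting at position 2 (positions 2nd, 5th, 8th, ...).
So "lscgdnytoawsxzm" becomes "sdtwz".

sdtwz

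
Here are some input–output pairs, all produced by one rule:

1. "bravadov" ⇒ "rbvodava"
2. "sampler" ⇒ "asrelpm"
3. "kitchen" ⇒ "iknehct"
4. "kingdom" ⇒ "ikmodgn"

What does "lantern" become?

alnretn

The rule is to move the first 2 characters to the end (rotate left by 2), then reverse the string.
For "lantern", step one produces "nternla"; step two turns that into "alnretn".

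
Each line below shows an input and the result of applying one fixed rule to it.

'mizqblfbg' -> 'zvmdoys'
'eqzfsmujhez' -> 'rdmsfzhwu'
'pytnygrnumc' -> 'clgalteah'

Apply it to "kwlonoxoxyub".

xjybabkbkl

The rule is to delete the last 2 characters, then shift every letter 13 places forward in the alphabet (wrapping around) — i.e. ROT13.
"kwlonoxoxyub" → "kwlonoxoxy" → "xjybabkbkl".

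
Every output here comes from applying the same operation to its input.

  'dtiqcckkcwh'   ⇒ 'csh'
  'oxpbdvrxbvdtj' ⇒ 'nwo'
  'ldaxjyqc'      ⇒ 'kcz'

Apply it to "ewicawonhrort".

dvh

The rule is to shift every letter 1 place backward in the alphabet (wrapping around), then keep only the first 3 characters.
Applying both steps to "ewicawonhrort": "dvhbzvnmgqnqs", then "dvh".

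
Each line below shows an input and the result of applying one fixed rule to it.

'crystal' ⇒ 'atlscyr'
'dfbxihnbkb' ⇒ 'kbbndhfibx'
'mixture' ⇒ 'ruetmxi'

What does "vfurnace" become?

caenvrfu

Each output is the input with this applied: move the last 2 characters to the front (rotate right by 2), then take characters alternately from the front and the back (1st, last, 2nd, 2nd-last, ...).
So "vfurnace" becomes "caenvrfu".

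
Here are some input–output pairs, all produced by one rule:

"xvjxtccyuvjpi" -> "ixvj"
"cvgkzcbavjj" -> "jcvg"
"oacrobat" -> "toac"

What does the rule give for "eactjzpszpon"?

neac

The pattern: move the last character to the front, then keep only the first 4 characters.
"eactjzpszpon" → "neac".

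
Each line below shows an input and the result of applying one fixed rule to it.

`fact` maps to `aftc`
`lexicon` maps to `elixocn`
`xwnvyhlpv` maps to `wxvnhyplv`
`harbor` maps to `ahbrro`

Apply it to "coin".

The pattern: swap each adjacent pair of characters (1↔2, 3↔4, ...).
Applying that to "coin" gives "ocni".

ocni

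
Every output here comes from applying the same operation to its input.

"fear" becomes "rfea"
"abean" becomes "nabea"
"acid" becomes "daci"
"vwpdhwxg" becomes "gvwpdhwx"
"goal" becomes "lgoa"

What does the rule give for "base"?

Rule — move the last character to the front.
"base" → "ebas".

ebas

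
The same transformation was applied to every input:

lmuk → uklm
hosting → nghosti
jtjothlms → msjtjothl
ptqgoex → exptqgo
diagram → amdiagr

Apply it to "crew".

ewcr

Rule — move the last 2 characters to the front (rotate right by 2).
For "crew" the result is "ewcr".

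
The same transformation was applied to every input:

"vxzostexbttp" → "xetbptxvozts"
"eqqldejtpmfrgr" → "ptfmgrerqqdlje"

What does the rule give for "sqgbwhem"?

hwmeqsbg

Looking at the pairs, the operation is to swap the front and back halves of the string, then swap each adjacent pair of characters (1↔2, 3↔4, ...).
Applying both steps to "sqgbwhem": "whemsqgb", then "hwmeqsbg".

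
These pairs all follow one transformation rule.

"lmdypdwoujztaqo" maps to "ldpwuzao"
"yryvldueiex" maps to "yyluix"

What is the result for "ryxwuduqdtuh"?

The rule is to keep every other character starting from the first (positions 1st, 3rd, 5th, ...).
"ryxwuduqdtuh" → "rxuudu".

rxuudu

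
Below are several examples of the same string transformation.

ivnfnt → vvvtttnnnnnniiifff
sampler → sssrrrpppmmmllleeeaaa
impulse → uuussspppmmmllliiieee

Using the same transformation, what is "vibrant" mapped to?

The pattern: sort the characters into reverse alphabetical order, then repeat every character 3 times.
"vibrant" → "vtrniba" → "vvvtttrrrnnniiibbbaaa".

vvvtttrrrnnniiibbbaaa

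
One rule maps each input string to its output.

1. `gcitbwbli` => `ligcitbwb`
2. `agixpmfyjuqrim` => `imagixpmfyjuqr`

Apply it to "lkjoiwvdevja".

jalkjoiwvdev

In each case the input is transformed by: move the last 2 characters to the front (rotate right by 2).
Applying that to "lkjoiwvdevja" gives "jalkjoiwvdev".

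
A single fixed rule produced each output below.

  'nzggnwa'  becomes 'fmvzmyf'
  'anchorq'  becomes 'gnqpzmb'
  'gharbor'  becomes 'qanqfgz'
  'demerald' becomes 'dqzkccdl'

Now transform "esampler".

What's happening: move the first 3 characters to the end (rotate left by 3), then shift every letter 1 place backward in the alphabet (wrapping around).
On "esampler": the first step gives "mpleresa", and the second then gives "lokdqdrz".
(Check on "gharbor": → "rborgha" → "qanqfgz" ✓)

lokdqdrz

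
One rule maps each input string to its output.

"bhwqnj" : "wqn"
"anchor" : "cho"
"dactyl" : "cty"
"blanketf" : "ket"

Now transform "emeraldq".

ald

Rule — move the last character to the front, then keep only the last 3 characters.
For "emeraldq", step one produces "qemerald"; step two turns that into "ald".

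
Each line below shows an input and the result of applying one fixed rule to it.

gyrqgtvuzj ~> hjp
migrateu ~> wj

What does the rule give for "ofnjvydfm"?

doc

Rule — keep one character in every 3, starting at position 3 (positions 3rd, 6th, 9th, ...), then shift every letter 10 places backward in the alphabet (wrapping around).
On "ofnjvydfm": the first step gives "nym", and the second then gives "doc".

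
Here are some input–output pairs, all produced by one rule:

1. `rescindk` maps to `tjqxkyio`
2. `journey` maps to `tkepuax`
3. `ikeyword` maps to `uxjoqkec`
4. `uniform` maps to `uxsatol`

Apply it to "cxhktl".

qzridn

The transformation: move the last 3 characters to the front (rotate right by 3), then shift every letter 6 places forward in the alphabet (wrapping around).
Doing the same to "cxhktl": "qzridn".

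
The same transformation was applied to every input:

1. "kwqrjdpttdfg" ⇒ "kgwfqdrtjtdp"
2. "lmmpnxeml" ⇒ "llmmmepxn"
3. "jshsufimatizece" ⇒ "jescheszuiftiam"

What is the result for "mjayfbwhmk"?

mkjmahywfb

What's happening: take characters alternately from the front and the back (1st, last, 2nd, 2nd-last, ...).
On "mjayfbwhmk" that produces "mkjmahywfb".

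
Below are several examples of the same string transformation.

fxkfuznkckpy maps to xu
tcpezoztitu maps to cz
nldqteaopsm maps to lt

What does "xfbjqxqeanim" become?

Looking at the pairs, the operation is to keep one character in every 3, starting at position 2 (positions 2nd, 5th, 8th, ...), then delete the last 2 characters.
Starting from "xfbjqxqeanim": after the first operation, "fqei"; after the second, "fq".
(Check on "nldqteaopsm": → "ltom" → "lt" ✓)

fq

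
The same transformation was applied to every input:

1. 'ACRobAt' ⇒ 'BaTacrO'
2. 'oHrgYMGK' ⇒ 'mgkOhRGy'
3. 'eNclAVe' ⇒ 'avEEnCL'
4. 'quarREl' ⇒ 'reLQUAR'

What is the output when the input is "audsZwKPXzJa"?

ZjAAUDSzWkpx

Rule — flip the case of every letter, then move the last 3 characters to the front (rotate right by 3).
Doing the same to "audsZwKPXzJa": "ZjAAUDSzWkpx".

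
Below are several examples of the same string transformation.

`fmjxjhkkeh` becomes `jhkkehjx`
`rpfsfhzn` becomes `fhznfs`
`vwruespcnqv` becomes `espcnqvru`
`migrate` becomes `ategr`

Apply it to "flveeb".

What's happening: delete the first 2 characters, then move the first 2 characters to the end (rotate left by 2).
Applying both steps to "flveeb": "veeb", then "ebve".

ebve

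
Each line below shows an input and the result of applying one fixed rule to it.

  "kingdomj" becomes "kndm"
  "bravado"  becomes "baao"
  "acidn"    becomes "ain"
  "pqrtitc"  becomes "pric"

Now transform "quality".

What's happening: keep every other character starting from the first (positions 1st, 3rd, 5th, ...).
"quality" → "qaiy".

qaiy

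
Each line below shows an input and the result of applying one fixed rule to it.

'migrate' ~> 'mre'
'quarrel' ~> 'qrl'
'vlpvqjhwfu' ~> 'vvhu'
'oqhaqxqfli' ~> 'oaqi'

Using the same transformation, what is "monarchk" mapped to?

mah

The transformation: keep one character in every 3, starting at position 1 (positions 1st, 4th, 7th, ...).
So "monarchk" becomes "mah".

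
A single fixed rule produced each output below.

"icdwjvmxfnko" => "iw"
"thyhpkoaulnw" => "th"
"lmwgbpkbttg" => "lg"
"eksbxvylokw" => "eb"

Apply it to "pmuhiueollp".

Looking at the pairs, the operation is to keep one character in every 3, starting at position 1 (positions 1st, 4th, 7th, ...), then delete the last 2 characters.
"pmuhiueollp" → "phel" → "ph".

ph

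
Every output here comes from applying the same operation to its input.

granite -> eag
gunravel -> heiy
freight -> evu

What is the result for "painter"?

Rule — shift every letter 13 places forward in the alphabet (wrapping around) — i.e. ROT13, then keep every other character starting from the second (positions 2nd, 4th, 6th, ...).
"painter" → "cnvagre" → "nar".

nar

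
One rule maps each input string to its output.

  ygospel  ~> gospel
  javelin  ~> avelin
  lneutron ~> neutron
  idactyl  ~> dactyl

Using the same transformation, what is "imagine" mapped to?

Looking at the pairs, the operation is to delete the first character.
For "imagine" the result is "magine".

magine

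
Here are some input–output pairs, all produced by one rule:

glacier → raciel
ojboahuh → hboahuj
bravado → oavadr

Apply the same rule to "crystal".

lystar

What's happening: delete the first character, then swap the first and last characters.
"crystal" → "rystal" → "lystar".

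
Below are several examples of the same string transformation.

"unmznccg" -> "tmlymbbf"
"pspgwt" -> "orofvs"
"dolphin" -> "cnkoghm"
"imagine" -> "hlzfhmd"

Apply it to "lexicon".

Each output is the input with this applied: shift every letter 1 place backward in the alphabet (wrapping around).
So "lexicon" becomes "kdwhbnm".

kdwhbnm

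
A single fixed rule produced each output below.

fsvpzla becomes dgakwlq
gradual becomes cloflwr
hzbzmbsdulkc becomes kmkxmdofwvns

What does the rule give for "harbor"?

Looking at the pairs, the operation is to move the first character to the end, then shift every letter 11 places forward in the alphabet (wrapping around).
Applying that to "harbor" gives "lcmzcs".

lcmzcs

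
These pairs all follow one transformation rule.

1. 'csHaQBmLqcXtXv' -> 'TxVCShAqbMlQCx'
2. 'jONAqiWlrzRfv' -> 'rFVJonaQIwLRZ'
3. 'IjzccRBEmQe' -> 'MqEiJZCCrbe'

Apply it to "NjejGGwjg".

In each case the input is transformed by: flip the case of every letter, then move the last 3 characters to the front (rotate right by 3).
On "NjejGGwjg": the first step gives "nJEJggWJG", and the second then gives "WJGnJEJgg".

WJGnJEJgg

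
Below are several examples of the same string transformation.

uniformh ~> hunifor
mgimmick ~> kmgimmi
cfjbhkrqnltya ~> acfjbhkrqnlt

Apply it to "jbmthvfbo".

ojbmthvf

The pattern: move the last 2 characters to the front (rotate right by 2), then delete the first character.
Working it through for "jbmthvfbo": intermediate "bojbmthvf", final "ojbmthvf".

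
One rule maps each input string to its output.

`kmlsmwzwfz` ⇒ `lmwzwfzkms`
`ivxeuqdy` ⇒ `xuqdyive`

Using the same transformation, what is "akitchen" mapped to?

Each output is the input with this applied: move the first 3 characters to the end (rotate left by 3), then swap the first and last characters.
Applying both steps to "akitchen": "tchenaki", then "ichenakt".

ichenakt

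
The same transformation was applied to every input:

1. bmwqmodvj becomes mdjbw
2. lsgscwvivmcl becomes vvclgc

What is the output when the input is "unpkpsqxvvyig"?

Looking at the pairs, the operation is to keep every other character starting from the first (positions 1st, 3rd, 5th, ...), then move the last 3 characters to the front (rotate right by 3).
On "unpkpsqxvvyig": the first step gives "uppqvyg", and the second then gives "vyguppq".

vyguppq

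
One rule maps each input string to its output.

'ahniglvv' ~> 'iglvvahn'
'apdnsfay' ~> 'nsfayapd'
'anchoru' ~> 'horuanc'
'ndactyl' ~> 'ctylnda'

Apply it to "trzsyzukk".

Looking at the pairs, the operation is to move the first 3 characters to the end (rotate left by 3).
Doing the same to "trzsyzukk": "syzukktrz".

syzukktrz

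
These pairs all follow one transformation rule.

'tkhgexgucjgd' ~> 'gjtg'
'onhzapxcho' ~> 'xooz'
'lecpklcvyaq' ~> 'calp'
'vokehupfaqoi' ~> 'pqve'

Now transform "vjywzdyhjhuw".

Each output is the input with this applied: keep one character in every 3, starting at position 1 (positions 1st, 4th, 7th, ...), then move the first 2 characters to the end (rotate left by 2).
"vjywzdyhjhuw" → "yhvw".

yhvw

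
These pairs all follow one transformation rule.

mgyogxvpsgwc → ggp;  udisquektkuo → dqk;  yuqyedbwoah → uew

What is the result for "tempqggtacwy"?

The pattern: delete the last 3 characters, then keep one character in every 3, starting at position 2 (positions 2nd, 5th, 8th, ...).
Working it through for "tempqggtacwy": intermediate "tempqggta", final "eqt".

eqt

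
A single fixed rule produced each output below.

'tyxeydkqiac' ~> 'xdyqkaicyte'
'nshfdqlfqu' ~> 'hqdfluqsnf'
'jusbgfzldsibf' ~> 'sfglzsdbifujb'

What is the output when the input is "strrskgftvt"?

rksfgvtttsr

The rule is to swap each adjacent pair of characters (1↔2, 3↔4, ...), then move the first 3 characters to the end (rotate left by 3).
Applying both steps to "strrskgftvt": "tsrrksfgvtt", then "rksfgvtttsr".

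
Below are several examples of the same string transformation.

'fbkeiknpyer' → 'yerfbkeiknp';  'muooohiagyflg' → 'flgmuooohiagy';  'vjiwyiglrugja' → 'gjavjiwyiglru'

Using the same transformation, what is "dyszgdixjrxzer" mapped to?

zerdyszgdixjrx

Rule — move the last 3 characters to the front (rotate right by 3).
"dyszgdixjrxzer" → "zerdyszgdixjrx".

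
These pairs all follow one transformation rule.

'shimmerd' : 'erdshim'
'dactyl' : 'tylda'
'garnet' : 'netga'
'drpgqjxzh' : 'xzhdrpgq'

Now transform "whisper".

Each output is the input with this applied: move the last 3 characters to the front (rotate right by 3), then delete the last character.
Applying both steps to "whisper": "perwhis", then "perwhi".

perwhi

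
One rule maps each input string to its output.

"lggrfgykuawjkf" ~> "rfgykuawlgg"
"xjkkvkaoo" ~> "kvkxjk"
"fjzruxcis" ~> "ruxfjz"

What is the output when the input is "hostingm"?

Rule — delete the last 3 characters, then move the first 3 characters to the end (rotate left by 3).
On "hostingm": the first step gives "hosti", and the second then gives "tihos".

tihos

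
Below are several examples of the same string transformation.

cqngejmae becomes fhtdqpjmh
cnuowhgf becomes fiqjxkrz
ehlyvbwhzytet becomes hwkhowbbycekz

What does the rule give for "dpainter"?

gushdwlq

The rule is to shift every letter 3 places forward in the alphabet (wrapping around), then take characters alternately from the front and the back (1st, last, 2nd, 2nd-last, ...).
Starting from "dpainter": after the first operation, "gsdlqwhu"; after the second, "gushdwlq".
(Check on "cqngejmae": → "ftqjhmpdh" → "fhtdqpjmh" ✓)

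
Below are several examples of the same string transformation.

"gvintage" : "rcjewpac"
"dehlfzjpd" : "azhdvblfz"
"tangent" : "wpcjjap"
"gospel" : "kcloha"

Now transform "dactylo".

The pattern: shift every letter 4 places backward in the alphabet (wrapping around), then swap each adjacent pair of characters (1↔2, 3↔4, ...).
Working it through for "dactylo": intermediate "zwypuhk", final "wzpyhuk".
(Check on "gvintage": → "crejpwca" → "rcjewpac" ✓)

wzpyhuk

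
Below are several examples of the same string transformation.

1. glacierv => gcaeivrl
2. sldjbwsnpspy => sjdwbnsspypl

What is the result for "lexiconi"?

In each case the input is transformed by: swap each adjacent pair of characters (1↔2, 3↔4, ...), then move the first character to the end.
On "lexiconi": the first step gives "elixocin", and the second then gives "lixocine".

lixocine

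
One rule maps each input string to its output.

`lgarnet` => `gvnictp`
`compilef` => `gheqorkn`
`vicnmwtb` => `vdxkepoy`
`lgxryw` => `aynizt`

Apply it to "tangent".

pvvcpig

The rule is to move the last 2 characters to the front (rotate right by 2), then shift every letter 2 places forward in the alphabet (wrapping around).
For "tangent" the result is "pvvcpig".
(Check on "lgarnet": → "etlgarn" → "gvnictp" ✓)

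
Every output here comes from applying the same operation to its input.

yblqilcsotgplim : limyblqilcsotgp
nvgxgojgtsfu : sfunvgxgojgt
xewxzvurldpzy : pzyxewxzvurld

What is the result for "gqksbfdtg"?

dtggqksbf

In each case the input is transformed by: move the last 3 characters to the front (rotate right by 3).
Doing the same to "gqksbfdtg": "dtggqksbf".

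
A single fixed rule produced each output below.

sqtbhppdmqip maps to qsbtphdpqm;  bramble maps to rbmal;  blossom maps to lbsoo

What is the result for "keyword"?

ekwyr

Each output is the input with this applied: swap each adjacent pair of characters (1↔2, 3↔4, ...), then delete the last 2 characters.
Applying both steps to "keyword": "ekwyrod", then "ekwyr".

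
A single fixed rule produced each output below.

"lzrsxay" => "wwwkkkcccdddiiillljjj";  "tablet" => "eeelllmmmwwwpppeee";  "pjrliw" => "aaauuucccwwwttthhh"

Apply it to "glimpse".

In each case the input is transformed by: shift every letter 11 places forward in the alphabet (wrapping around), then repeat every character 3 times.
Applying both steps to "glimpse": "rwtxadp", then "rrrwwwtttxxxaaadddppp".

rrrwwwtttxxxaaadddppp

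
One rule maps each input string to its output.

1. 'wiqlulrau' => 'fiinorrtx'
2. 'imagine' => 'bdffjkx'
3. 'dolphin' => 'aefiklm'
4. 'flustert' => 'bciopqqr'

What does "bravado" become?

alosxxy

The pattern: shift every letter 3 places backward in the alphabet (wrapping around), then sort the characters into alphabetical order.
So "bravado" becomes "alosxxy".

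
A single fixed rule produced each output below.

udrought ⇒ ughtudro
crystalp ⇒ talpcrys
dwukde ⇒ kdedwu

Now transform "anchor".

What's happening: swap the front and back halves of the string.
On "anchor" that produces "horanc".

horanc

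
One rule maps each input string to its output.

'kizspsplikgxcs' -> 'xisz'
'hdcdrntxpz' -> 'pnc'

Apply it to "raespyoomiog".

The pattern: keep one character in every 3, starting at position 3 (positions 3rd, 6th, 9th, ...), then reverse the string.
Working it through for "raespyoomiog": intermediate "eymg", final "gmye".

gmye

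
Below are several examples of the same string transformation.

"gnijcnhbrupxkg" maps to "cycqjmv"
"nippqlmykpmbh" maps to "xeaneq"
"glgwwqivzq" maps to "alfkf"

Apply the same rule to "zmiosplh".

The pattern: shift every letter 11 places backward in the alphabet (wrapping around), then keep every other character starting from the second (positions 2nd, 4th, 6th, ...).
Starting from "zmiosplh": after the first operation, "obxdheaw"; after the second, "bdew".

bdew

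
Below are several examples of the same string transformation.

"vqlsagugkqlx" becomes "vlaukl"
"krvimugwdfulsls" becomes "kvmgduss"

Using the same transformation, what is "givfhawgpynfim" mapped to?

gvhwpni

In each case the input is transformed by: keep every other character starting from the first (positions 1st, 3rd, 5th, ...).
For "givfhawgpynfim" the result is "gvhwpni".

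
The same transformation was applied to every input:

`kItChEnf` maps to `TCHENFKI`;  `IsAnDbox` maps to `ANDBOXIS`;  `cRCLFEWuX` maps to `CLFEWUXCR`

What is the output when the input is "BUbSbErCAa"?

In each case the input is transformed by: move the first 2 characters to the end (rotate left by 2), then convert every letter to uppercase.
Applying both steps to "BUbSbErCAa": "bSbErCAaBU", then "BSBERCAABU".

BSBERCAABU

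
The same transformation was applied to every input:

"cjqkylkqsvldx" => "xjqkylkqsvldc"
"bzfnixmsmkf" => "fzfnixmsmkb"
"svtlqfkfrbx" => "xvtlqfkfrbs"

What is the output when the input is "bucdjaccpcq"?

The pattern: swap the first and last characters.
On "bucdjaccpcq" that produces "qucdjaccpcb".

qucdjaccpcb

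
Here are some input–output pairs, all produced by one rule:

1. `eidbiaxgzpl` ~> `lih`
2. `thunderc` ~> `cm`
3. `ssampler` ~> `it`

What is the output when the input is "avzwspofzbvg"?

hxho

The pattern: shift every letter 8 places forward in the alphabet (wrapping around), then keep one character in every 3, starting at position 3 (positions 3rd, 6th, 9th, ...).
Working it through for "avzwspofzbvg": intermediate "idheaxwnhjdo", final "hxho".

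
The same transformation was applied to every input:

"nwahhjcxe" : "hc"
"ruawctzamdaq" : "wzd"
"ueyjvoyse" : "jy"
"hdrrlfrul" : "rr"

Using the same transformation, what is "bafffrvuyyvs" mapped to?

fvy

Looking at the pairs, the operation is to delete the first 2 characters, then keep one character in every 3, starting at position 2 (positions 2nd, 5th, 8th, ...).
Doing the same to "bafffrvuyyvs": "fvy".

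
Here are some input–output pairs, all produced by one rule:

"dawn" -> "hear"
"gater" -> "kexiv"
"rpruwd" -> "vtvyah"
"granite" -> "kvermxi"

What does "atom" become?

Looking at the pairs, the operation is to shift every letter 4 places forward in the alphabet (wrapping around).
For "atom" the result is "exsq".

exsq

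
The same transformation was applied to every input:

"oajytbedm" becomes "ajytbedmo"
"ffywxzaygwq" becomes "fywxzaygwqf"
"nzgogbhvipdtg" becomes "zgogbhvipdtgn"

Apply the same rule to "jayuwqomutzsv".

ayuwqomutzsvj

Each output is the input with this applied: move the first character to the end.
"jayuwqomutzsv" → "ayuwqomutzsvj".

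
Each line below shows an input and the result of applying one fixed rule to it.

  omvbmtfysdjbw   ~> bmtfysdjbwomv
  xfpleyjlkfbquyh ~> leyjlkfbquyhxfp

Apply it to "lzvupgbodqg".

Each output is the input with this applied: move the first 3 characters to the end (rotate left by 3).
On "lzvupgbodqg" that produces "upgbodqglzv".

upgbodqglzv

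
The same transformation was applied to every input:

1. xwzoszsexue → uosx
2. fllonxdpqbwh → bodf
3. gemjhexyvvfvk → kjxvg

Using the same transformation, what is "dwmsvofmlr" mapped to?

Rule — keep one character in every 3, starting at position 1 (positions 1st, 4th, 7th, ...), then swap the first and last characters.
Applying both steps to "dwmsvofmlr": "dsfr", then "rsfd".

rsfd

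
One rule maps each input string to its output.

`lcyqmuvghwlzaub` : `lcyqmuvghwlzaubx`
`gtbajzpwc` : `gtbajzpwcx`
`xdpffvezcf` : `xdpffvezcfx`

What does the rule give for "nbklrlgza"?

Looking at the pairs, the operation is to append "x".
Applying that to "nbklrlgza" gives "nbklrlgzax".

nbklrlgzax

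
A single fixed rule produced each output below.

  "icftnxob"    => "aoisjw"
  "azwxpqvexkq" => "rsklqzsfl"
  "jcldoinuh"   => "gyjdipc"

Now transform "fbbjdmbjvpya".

weyhweqktv

In each case the input is transformed by: delete the first 2 characters, then shift every letter 5 places backward in the alphabet (wrapping around).
"fbbjdmbjvpya" → "bjdmbjvpya" → "weyhweqktv".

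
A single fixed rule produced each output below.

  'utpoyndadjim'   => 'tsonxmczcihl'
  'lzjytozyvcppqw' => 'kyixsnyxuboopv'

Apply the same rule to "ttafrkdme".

sszeqjcld

Rule — shift every letter 1 place backward in the alphabet (wrapping around).
"ttafrkdme" → "sszeqjcld".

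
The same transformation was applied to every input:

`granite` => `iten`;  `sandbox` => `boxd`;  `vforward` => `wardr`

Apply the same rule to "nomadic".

dica

What's happening: delete the first 3 characters, then move the first character to the end.
For "nomadic", step one produces "adic"; step two turns that into "dica".
(Check on "granite": → "nite" → "iten" ✓)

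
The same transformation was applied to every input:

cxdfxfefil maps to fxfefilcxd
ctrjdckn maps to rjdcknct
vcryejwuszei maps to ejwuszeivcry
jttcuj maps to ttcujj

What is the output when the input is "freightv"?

eightvfr

The rule is to move the last 2 characters to the front (rotate right by 2), then swap the front and back halves of the string.
Starting from "freightv": after the first operation, "tvfreigh"; after the second, "eightvfr".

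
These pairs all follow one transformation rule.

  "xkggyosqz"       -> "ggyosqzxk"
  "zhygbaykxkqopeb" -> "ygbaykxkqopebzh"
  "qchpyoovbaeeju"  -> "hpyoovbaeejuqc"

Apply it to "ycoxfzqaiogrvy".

In each case the input is transformed by: move the first 2 characters to the end (rotate left by 2).
For "ycoxfzqaiogrvy" the result is "oxfzqaiogrvyyc".

oxfzqaiogrvyyc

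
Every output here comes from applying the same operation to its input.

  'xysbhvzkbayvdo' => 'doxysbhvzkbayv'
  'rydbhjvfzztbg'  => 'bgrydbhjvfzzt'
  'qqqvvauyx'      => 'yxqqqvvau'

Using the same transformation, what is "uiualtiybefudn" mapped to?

dnuiualtiybefu

In each case the input is transformed by: move the last 2 characters to the front (rotate right by 2).
So "uiualtiybefudn" becomes "dnuiualtiybefu".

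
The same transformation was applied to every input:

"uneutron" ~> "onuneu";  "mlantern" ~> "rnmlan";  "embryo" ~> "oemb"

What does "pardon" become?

The transformation: swap the front and back halves of the string, then delete the first 2 characters.
"pardon" → "donpar" → "npar".
(Check on "embryo": → "ryoemb" → "oemb" ✓)

npar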